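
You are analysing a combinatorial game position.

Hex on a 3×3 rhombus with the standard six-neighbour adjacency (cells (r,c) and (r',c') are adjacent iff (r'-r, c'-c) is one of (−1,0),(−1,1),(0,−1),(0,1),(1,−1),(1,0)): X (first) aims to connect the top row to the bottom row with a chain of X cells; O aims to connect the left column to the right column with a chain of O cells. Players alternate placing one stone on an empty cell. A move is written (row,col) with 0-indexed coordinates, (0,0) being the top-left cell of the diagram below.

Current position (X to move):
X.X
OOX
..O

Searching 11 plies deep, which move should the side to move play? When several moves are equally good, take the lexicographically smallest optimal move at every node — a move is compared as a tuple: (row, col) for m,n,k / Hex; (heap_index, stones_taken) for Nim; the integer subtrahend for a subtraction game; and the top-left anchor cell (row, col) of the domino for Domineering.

X's best at [X.X/OOX/..O]: (2,1)

[X.X/OOX/..O] X move#1: (0,1):-1/XXX/OOX/..O, (2,0):-1/X.X/OOX/X.O, (2,1):+1/X.X/OOX/.XO*
[X.X/OOX/.XO] end (terminal -1, O#2); searched X.X/OOX/..O to 11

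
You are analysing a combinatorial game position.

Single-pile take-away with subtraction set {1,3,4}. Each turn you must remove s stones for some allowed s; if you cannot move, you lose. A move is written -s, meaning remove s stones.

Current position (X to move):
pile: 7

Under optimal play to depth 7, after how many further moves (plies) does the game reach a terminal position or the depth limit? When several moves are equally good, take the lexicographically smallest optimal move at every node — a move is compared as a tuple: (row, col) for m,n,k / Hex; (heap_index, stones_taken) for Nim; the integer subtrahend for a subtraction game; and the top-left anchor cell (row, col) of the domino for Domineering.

PV length from [7]: 4 plies

p1 X@[7]: -1[6]-1* -3[4]-1 -4[3]-1
p2 O@[6]: -1[5]-1 -3[3]-1 -4[2]+1*
p3 X@[2]: -1[1]-1*
p4 O@[1]: -1[0]+1*
p5 X@[0] terminal -1; root [7] d7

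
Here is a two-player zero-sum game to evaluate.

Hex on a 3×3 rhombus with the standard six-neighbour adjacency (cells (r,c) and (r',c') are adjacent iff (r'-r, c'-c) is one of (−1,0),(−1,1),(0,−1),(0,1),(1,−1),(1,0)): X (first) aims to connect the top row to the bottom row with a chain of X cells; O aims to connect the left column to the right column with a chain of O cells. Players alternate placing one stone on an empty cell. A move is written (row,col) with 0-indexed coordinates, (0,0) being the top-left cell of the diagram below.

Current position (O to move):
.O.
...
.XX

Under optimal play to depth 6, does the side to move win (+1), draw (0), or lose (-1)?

ply 1, O at .O./.../.XX | (0,0)=-1→OO./.../.XX; (0,2)=+1→.OO/.../.XX*; (1,0)=-1→.O./O../.XX; (1,1)=+1→.O./.O./.XX; (1,2)=+1→.O./..O/.XX; (2,0)=-1→.O./.../OXX
ply 2, X at .OO/.../.XX | (0,0)=-1→XOO/.../.XX*; (1,0)=-1→.OO/X../.XX; (1,1)=-1→.OO/.X./.XX; (1,2)=-1→.OO/..X/.XX; (2,0)=-1→.OO/.../XXX
ply 3, O at XOO/.../.XX | (1,0)=+1→XOO/O../.XX*; (1,1)=+1→XOO/.O./.XX; (1,2)=-1→XOO/..O/.XX; (2,0)=+1→XOO/.../OXX
ply 4: XOO/O../.XX is terminal -1 (X); from .O./.../.XX depth 6

value(.O./.../.XX, O) = +1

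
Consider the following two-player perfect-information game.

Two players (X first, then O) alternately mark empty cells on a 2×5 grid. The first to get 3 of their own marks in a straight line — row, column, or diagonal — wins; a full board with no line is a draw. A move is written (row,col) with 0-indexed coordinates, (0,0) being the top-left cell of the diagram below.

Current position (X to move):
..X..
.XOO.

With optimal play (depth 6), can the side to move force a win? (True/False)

p1 X@[..X../.XOO.]: (0,0)[X.X../.XOO.]-1 (0,1)[.XX../.XOO.]-1 (0,3)[..XX./.XOO.]-1 (0,4)[..X.X/.XOO.]-1 (1,0)[..X../XXOO.]-1 (1,4)[..X../.XOOX]+0*
p2 O@[..X../.XOOX]: (0,0)[O.X../.XOOX]-1 (0,1)[.OX../.XOOX]+0* (0,3)[..XO./.XOOX]+0 (0,4)[..X.O/.XOOX]-1 (1,0)[..X../OXOOX]-1
p3 X@[.OX../.XOOX]: (0,0)[XOX../.XOOX]+0* (0,3)[.OXX./.XOOX]+0 (0,4)[.OX.X/.XOOX]+0 (1,0)[.OX../XXOOX]+0
p4 O@[XOX../.XOOX]: (0,3)[XOXO./.XOOX]+0* (0,4)[XOX.O/.XOOX]+0 (1,0)[XOX../OXOOX]+0
p5 X@[XOXO./.XOOX]: (0,4)[XOXOX/.XOOX]+0* (1,0)[XOXO./XXOOX]+0
p6 O@[XOXOX/.XOOX]: (1,0)[XOXOX/OXOOX]+0*
p7 X@[XOXOX/OXOOX] terminal +0; root [..X../.XOO.] d6

X winning at [..X../.XOO.]: False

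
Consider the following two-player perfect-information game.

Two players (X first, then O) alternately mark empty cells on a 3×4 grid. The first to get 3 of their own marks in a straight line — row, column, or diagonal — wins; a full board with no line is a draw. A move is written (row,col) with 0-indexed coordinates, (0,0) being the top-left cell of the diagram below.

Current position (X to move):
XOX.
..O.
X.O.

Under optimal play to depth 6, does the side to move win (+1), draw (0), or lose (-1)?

value(XOX./..O./X.O., X) = +1

[XOX./..O./X.O.] X move#1: (0,3):-1/XOXX/..O./X.O., (1,0):+1/XOX./X.O./X.O.*, (1,1):+1/XOX./.XO./X.O., (1,3):-1/XOX./..OX/X.O., (2,1):-1/XOX./..O./XXO., (2,3):+1/XOX./..O./X.OX
[XOX./X.O./X.O.] end (terminal -1, O#2); searched XOX./..O./X.O. to 6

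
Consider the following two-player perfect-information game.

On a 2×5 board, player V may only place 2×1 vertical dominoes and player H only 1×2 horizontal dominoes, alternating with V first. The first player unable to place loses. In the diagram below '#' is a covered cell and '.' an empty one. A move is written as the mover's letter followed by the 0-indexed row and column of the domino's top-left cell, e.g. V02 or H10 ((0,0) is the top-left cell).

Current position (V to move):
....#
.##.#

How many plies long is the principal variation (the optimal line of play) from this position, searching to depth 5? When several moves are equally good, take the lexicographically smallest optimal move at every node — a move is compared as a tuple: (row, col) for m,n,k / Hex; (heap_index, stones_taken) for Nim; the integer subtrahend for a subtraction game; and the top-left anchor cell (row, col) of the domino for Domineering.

[....#/.##.#] V move#1: V00:-1/#...#/###.#*, V03:-1/...##/.####
[#...#/###.#] H move#2: H01:-1/###.#/###.#, H02:+1/#.###/###.#*
[#.###/###.#] end (terminal -1, V#3); searched ....#/.##.# to 5

PV length from [....#/.##.#]: 2 plies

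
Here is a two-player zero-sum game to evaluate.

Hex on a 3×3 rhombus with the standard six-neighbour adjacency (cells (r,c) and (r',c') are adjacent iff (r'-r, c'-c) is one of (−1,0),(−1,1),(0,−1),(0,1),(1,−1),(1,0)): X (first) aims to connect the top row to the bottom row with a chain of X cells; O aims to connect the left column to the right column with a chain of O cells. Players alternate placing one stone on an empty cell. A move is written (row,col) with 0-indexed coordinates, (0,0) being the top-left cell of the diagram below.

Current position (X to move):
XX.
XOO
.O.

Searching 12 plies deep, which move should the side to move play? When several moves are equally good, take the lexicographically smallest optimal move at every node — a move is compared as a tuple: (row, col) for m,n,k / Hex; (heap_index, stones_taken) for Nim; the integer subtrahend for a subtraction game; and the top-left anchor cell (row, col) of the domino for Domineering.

p1 X@[XX./XOO/.O.]: (0,2)[XXX/XOO/.O.]-1 (2,0)[XX./XOO/XO.]+1* (2,2)[XX./XOO/.OX]-1
p2 O@[XX./XOO/XO.] terminal -1; root [XX./XOO/.O.] d12

X's best at [XX./XOO/.O.]: (2,0)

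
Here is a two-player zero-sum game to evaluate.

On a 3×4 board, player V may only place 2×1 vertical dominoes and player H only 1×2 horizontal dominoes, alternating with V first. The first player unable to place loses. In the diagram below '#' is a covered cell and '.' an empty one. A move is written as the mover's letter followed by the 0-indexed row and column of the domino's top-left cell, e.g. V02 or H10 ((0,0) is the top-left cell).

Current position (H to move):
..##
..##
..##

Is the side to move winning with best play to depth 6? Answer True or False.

[..##/..##/..##] H move#1: H00:-1/####/..##/..##, H10:+1/..##/####/..##*, H20:-1/..##/..##/####
[..##/####/..##] end (terminal -1, V#2); searched ..##/..##/..## to 6

H winning at [..##/..##/..##]: True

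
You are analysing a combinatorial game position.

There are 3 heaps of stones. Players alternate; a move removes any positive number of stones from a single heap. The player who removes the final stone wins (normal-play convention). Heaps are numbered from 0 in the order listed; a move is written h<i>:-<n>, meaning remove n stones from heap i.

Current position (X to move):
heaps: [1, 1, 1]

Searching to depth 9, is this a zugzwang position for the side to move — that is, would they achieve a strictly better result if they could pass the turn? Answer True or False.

zugzwang((1,1,1), X) = False

ply 1, X at (1,1,1) | h0:-1=+1→(0,1,1)*; h1:-1=+1→(1,0,1); h2:-1=+1→(1,1,0)
ply 2, O at (0,1,1) | h1:-1=-1→(0,0,1)*; h2:-1=-1→(0,1,0)
ply 3, X at (0,0,1) | h2:-1=+1→(0,0,0)*
ply 4: (0,0,0) is terminal -1 (O); from (1,1,1) depth 9
if X skipped the turn, O would face:
~ ply 1, O at (1,1,1) | h0:-1=+1→(0,1,1)*; h1:-1=+1→(1,0,1); h2:-1=+1→(1,1,0)
~ ply 2, X at (0,1,1) | h1:-1=-1→(0,0,1)*; h2:-1=-1→(0,1,0)
~ ply 3, O at (0,0,1) | h2:-1=+1→(0,0,0)*
~ ply 4: (0,0,0) is terminal -1 (X); from (1,1,1) depth 9
compare (X): move=+1 vs pass=-1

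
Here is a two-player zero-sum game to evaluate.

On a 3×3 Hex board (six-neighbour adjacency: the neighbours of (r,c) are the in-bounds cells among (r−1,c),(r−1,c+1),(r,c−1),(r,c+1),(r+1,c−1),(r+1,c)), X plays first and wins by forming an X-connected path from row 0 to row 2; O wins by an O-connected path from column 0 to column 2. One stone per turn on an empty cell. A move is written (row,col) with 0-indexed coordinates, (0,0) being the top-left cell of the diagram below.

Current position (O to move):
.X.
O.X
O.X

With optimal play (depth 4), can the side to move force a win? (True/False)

ply 1, O at .X./O.X/O.X | (0,0)=-1→OX./O.X/O.X*; (0,2)=-1→.XO/O.X/O.X; (1,1)=-1→.X./OOX/O.X; (2,1)=-1→.X./O.X/OOX
ply 2, X at OX./O.X/O.X | (0,2)=+1→OXX/O.X/O.X*; (1,1)=+1→OX./OXX/O.X; (2,1)=+1→OX./O.X/OXX
ply 3: OXX/O.X/O.X is terminal -1 (O); from .X./O.X/O.X depth 4

O winning at [.X./O.X/O.X]: False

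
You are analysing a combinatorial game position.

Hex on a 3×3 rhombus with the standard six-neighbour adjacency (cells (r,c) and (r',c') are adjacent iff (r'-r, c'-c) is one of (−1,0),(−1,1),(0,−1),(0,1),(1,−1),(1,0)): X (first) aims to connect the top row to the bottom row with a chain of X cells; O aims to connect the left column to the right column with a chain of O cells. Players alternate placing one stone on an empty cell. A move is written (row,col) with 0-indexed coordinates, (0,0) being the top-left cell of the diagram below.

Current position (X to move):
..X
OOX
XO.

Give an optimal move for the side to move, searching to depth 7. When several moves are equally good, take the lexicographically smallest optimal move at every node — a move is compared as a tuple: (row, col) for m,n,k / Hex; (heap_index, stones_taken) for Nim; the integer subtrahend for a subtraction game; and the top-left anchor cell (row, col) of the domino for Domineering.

X's best at [..X/OOX/XO.]: (2,2)

p1 X@[..X/OOX/XO.]: (0,0)[X.X/OOX/XO.]-1 (0,1)[.XX/OOX/XO.]-1 (2,2)[..X/OOX/XOX]+1*
p2 O@[..X/OOX/XOX] terminal -1; root [..X/OOX/XO.] d7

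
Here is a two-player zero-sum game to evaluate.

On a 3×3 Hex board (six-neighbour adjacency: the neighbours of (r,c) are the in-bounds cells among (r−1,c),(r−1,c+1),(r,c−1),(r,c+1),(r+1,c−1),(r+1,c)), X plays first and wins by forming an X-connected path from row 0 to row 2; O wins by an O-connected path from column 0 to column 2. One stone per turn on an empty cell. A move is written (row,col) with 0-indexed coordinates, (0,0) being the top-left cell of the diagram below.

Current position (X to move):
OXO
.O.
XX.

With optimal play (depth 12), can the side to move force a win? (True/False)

ply 1, X at OXO/.O./XX. | (1,0)=+1→OXO/XO./XX.*; (1,2)=-1→OXO/.OX/XX.; (2,2)=-1→OXO/.O./XXX
ply 2: OXO/XO./XX. is terminal -1 (O); from OXO/.O./XX. depth 12

X winning at [OXO/.O./XX.]: True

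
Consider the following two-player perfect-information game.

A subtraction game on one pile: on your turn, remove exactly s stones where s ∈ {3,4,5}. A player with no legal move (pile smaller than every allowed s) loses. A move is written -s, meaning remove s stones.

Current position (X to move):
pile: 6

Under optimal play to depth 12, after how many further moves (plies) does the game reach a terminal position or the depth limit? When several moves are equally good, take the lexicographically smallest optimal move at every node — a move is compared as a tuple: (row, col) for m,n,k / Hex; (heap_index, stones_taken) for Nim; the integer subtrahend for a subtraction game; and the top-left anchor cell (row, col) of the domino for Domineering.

p1 X@[6]: -3[3]-1 -4[2]+1* -5[1]+1
p2 O@[2] terminal -1; root [6] d12

PV length from [6]: 1 ply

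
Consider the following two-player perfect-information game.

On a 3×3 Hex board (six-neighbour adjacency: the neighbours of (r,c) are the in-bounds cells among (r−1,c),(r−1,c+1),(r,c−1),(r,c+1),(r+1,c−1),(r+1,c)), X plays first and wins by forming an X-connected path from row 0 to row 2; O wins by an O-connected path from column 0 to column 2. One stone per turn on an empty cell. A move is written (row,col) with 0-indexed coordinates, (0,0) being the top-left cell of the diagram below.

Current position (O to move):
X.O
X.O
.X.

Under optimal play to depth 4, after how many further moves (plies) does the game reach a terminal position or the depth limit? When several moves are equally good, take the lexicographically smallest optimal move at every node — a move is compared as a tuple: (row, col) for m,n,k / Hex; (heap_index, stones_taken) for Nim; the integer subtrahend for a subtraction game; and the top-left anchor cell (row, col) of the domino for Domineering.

p1 O@[X.O/X.O/.X.]: (0,1)[XOO/X.O/.X.]-1* (1,1)[X.O/XOO/.X.]-1 (2,0)[X.O/X.O/OX.]-1 (2,2)[X.O/X.O/.XO]-1
p2 X@[XOO/X.O/.X.]: (1,1)[XOO/XXO/.X.]+1* (2,0)[XOO/X.O/XX.]+1 (2,2)[XOO/X.O/.XX]+1
p3 O@[XOO/XXO/.X.] terminal -1; root [X.O/X.O/.X.] d4

PV length from [X.O/X.O/.X.]: 2 plies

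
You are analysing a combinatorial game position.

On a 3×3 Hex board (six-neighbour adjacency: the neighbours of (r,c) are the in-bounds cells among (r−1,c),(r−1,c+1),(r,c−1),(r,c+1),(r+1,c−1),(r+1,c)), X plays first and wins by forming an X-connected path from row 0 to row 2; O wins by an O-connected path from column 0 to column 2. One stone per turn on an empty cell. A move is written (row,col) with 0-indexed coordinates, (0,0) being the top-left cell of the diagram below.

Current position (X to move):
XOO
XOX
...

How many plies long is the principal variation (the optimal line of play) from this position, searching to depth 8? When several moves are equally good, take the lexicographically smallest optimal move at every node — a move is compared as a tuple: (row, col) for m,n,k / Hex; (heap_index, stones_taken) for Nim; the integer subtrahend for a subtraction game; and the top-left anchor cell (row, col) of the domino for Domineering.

PV length from [XOO/XOX/...]: 1 ply

ply 1, X at XOO/XOX/... | (2,0)=+1→XOO/XOX/X..*; (2,1)=-1→XOO/XOX/.X.; (2,2)=-1→XOO/XOX/..X
ply 2: XOO/XOX/X.. is terminal -1 (O); from XOO/XOX/... depth 8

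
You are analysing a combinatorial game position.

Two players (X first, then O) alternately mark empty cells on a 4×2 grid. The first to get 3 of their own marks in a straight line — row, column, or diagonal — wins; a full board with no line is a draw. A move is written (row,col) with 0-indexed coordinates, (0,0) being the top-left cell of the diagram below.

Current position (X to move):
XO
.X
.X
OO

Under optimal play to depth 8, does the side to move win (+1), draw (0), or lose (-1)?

value(XO/.X/.X/OO, X) = 0

p1 X@[XO/.X/.X/OO]: (1,0)[XO/XX/.X/OO]+0* (2,0)[XO/.X/XX/OO]+0
p2 O@[XO/XX/.X/OO]: (2,0)[XO/XX/OX/OO]+0*
p3 X@[XO/XX/OX/OO] terminal +0; root [XO/.X/.X/OO] d8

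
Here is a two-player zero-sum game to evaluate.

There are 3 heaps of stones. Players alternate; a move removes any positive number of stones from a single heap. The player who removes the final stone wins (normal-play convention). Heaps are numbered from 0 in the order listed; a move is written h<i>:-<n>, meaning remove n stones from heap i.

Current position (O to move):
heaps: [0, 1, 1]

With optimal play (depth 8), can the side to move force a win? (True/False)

O winning at [(0,1,1)]: False

ply 1, O at (0,1,1) | h1:-1=-1→(0,0,1)*; h2:-1=-1→(0,1,0)
ply 2, X at (0,0,1) | h2:-1=+1→(0,0,0)*
ply 3: (0,0,0) is terminal -1 (O); from (0,1,1) depth 8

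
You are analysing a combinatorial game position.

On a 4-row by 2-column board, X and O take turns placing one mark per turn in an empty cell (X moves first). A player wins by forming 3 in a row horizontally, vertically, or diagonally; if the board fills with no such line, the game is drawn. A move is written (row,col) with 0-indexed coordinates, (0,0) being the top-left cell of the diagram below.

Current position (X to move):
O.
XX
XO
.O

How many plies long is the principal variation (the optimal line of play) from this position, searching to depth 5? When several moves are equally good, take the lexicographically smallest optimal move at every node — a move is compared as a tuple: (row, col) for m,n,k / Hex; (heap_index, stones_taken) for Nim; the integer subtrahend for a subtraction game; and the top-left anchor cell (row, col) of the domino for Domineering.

ply 1, X at O./XX/XO/.O | (0,1)=+0→OX/XX/XO/.O; (3,0)=+1→O./XX/XO/XO*
ply 2: O./XX/XO/XO is terminal -1 (O); from O./XX/XO/.O depth 5

PV length from [O./XX/XO/.O]: 1 ply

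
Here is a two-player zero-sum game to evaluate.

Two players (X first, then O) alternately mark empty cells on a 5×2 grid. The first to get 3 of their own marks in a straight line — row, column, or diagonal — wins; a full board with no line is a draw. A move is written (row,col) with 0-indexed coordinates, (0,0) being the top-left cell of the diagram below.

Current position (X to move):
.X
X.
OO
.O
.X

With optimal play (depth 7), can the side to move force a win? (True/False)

X winning at [.X/X./OO/.O/.X]: False

ply 1, X at .X/X./OO/.O/.X | (0,0)=-1→XX/X./OO/.O/.X; (1,1)=+0→.X/XX/OO/.O/.X*; (3,0)=-1→.X/X./OO/XO/.X; (4,0)=-1→.X/X./OO/.O/XX
ply 2, O at .X/XX/OO/.O/.X | (0,0)=+0→OX/XX/OO/.O/.X*; (3,0)=+0→.X/XX/OO/OO/.X; (4,0)=+0→.X/XX/OO/.O/OX
ply 3, X at OX/XX/OO/.O/.X | (3,0)=+0→OX/XX/OO/XO/.X*; (4,0)=+0→OX/XX/OO/.O/XX
ply 4, O at OX/XX/OO/XO/.X | (4,0)=+0→OX/XX/OO/XO/OX*
ply 5: OX/XX/OO/XO/OX is terminal +0 (X); from .X/X./OO/.O/.X depth 7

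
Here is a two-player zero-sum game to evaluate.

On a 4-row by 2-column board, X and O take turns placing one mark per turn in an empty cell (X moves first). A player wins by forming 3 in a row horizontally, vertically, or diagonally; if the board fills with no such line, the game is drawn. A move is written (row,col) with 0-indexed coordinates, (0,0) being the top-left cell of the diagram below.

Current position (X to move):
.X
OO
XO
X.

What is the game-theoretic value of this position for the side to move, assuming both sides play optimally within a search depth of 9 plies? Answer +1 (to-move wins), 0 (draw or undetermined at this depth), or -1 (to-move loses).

[.X/OO/XO/X.] X move#1: (0,0):-1/XX/OO/XO/X., (3,1):+0/.X/OO/XO/XX*
[.X/OO/XO/XX] O move#2: (0,0):+0/OX/OO/XO/XX*
[OX/OO/XO/XX] end (terminal +0, X#3); searched .X/OO/XO/X. to 9

value(.X/OO/XO/X., X) = 0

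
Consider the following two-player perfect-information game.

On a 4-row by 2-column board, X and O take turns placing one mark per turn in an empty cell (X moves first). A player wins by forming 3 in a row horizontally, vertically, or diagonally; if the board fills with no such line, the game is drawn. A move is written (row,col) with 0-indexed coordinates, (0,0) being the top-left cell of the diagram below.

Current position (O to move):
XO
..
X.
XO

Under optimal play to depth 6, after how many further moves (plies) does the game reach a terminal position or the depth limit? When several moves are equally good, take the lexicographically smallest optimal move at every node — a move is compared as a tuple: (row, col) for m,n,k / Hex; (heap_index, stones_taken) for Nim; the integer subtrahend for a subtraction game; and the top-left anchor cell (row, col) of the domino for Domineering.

ply 1, O at XO/../X./XO | (1,0)=+0→XO/O./X./XO*; (1,1)=-1→XO/.O/X./XO; (2,1)=-1→XO/../XO/XO
ply 2, X at XO/O./X./XO | (1,1)=+0→XO/OX/X./XO*; (2,1)=+0→XO/O./XX/XO
ply 3, O at XO/OX/X./XO | (2,1)=+0→XO/OX/XO/XO*
ply 4: XO/OX/XO/XO is terminal +0 (X); from XO/../X./XO depth 6

PV length from [XO/../X./XO]: 3 plies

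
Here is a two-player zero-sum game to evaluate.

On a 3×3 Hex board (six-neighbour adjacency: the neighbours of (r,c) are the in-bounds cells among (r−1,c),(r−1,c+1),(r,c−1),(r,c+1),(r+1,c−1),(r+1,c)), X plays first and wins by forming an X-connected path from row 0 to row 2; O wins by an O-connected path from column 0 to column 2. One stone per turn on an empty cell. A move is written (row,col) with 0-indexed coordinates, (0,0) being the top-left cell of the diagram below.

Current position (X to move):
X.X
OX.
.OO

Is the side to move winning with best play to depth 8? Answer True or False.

[X.X/OX./.OO] X move#1: (0,1):-1/XXX/OX./.OO, (1,2):-1/X.X/OXX/.OO, (2,0):+1/X.X/OX./XOO*
[X.X/OX./XOO] end (terminal -1, O#2); searched X.X/OX./.OO to 8

X winning at [X.X/OX./.OO]: True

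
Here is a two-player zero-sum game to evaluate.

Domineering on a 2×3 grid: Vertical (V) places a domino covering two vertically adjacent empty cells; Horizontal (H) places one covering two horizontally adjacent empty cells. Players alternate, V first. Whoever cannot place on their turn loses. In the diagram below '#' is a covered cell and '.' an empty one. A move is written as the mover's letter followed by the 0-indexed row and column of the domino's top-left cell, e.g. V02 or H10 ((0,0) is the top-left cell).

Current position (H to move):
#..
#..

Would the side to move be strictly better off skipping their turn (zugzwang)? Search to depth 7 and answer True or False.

zugzwang(#../#.., H) = False

ply 1, H at #../#.. | H01=+1→###/#..*; H11=+1→#../###
ply 2: ###/#.. is terminal -1 (V); from #../#.. depth 7
suppose H passes — search the same position with V to move:
pass> ply 1, V at #../#.. | V01=+1→##./##.*; V02=+1→#.#/#.#
pass> ply 2: ##./##. is terminal -1 (H); from #../#.. depth 7
for H: play +1, pass -1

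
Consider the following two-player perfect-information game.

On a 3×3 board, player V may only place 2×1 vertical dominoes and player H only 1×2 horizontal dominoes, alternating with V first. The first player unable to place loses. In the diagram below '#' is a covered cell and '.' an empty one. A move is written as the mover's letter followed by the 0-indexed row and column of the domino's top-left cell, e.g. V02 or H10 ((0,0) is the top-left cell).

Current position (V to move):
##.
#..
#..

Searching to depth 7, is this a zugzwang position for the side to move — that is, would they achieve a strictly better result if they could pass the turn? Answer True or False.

zugzwang(##./#../#.., V) = False

ply 1, V at ##./#../#.. | V02=-1→###/#.#/#..; V11=+1→##./##./##.*; V12=+1→##./#.#/#.#
ply 2: ##./##./##. is terminal -1 (H); from ##./#../#.. depth 7
if V skipped the turn, H would face:
~ ply 1, H at ##./#../#.. | H11=+1→##./###/#..*; H21=-1→##./#../###
~ ply 2: ##./###/#.. is terminal -1 (V); from ##./#../#.. depth 7
compare (V): move=+1 vs pass=-1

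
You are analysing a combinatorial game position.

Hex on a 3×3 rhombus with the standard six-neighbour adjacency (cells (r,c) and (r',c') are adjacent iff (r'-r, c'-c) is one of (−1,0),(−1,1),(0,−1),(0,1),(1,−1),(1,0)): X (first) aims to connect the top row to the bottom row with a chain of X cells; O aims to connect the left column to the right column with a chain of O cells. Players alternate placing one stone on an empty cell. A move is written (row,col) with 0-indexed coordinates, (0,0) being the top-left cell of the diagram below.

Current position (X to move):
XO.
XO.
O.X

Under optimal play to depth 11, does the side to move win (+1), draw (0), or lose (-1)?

[XO./XO./O.X] X move#1: (0,2):-1/XOX/XO./O.X*, (1,2):-1/XO./XOX/O.X, (2,1):-1/XO./XO./OXX
[XOX/XO./O.X] O move#2: (1,2):+1/XOX/XOO/O.X*, (2,1):-1/XOX/XO./OOX
[XOX/XOO/O.X] end (terminal -1, X#3); searched XO./XO./O.X to 11

value(XO./XO./O.X, X) = -1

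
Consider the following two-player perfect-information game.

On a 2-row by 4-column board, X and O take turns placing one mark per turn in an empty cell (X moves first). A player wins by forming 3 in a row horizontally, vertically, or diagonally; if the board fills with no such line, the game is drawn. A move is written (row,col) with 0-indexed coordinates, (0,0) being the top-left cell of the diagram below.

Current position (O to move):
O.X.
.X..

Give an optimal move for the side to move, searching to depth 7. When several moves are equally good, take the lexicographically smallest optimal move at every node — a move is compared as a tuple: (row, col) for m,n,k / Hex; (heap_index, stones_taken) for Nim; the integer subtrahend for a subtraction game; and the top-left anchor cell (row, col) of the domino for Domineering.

ply 1, O at O.X./.X.. | (0,1)=-1→OOX./.X..; (0,3)=-1→O.XO/.X..; (1,0)=+0→O.X./OX..*; (1,2)=+0→O.X./.XO.; (1,3)=+0→O.X./.X.O
ply 2, X at O.X./OX.. | (0,1)=+0→OXX./OX..*; (0,3)=+0→O.XX/OX..; (1,2)=+0→O.X./OXX.; (1,3)=+0→O.X./OX.X
ply 3, O at OXX./OX.. | (0,3)=+0→OXXO/OX..*; (1,2)=-1→OXX./OXO.; (1,3)=-1→OXX./OX.O
ply 4, X at OXXO/OX.. | (1,2)=+0→OXXO/OXX.*; (1,3)=+0→OXXO/OX.X
ply 5, O at OXXO/OXX. | (1,3)=+0→OXXO/OXXO*
ply 6: OXXO/OXXO is terminal +0 (X); from O.X./.X.. depth 7

O's best at [O.X./.X..]: (1,0)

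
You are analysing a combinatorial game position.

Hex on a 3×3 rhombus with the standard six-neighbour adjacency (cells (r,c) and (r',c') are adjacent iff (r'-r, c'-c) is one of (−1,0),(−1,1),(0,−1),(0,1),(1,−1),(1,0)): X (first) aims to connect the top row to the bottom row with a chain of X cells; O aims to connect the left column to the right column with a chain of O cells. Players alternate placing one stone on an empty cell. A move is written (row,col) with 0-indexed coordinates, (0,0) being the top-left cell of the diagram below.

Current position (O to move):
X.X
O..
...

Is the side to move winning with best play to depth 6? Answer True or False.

O winning at [X.X/O../...]: True

p1 O@[X.X/O../...]: (0,1)[XOX/O../...]-1 (1,1)[X.X/OO./...]-1 (1,2)[X.X/O.O/...]-1 (2,0)[X.X/O../O..]-1 (2,1)[X.X/O../.O.]+1* (2,2)[X.X/O../..O]-1
p2 X@[X.X/O../.O.]: (0,1)[XXX/O../.O.]-1* (1,1)[X.X/OX./.O.]-1 (1,2)[X.X/O.X/.O.]-1 (2,0)[X.X/O../XO.]-1 (2,2)[X.X/O../.OX]-1
p3 O@[XXX/O../.O.]: (1,1)[XXX/OO./.O.]+1* (1,2)[XXX/O.O/.O.]+1 (2,0)[XXX/O../OO.]+1 (2,2)[XXX/O../.OO]+1
p4 X@[XXX/OO./.O.]: (1,2)[XXX/OOX/.O.]-1* (2,0)[XXX/OO./XO.]-1 (2,2)[XXX/OO./.OX]-1
p5 O@[XXX/OOX/.O.]: (2,0)[XXX/OOX/OO.]-1 (2,2)[XXX/OOX/.OO]+1*
p6 X@[XXX/OOX/.OO] terminal -1; root [X.X/O../...] d6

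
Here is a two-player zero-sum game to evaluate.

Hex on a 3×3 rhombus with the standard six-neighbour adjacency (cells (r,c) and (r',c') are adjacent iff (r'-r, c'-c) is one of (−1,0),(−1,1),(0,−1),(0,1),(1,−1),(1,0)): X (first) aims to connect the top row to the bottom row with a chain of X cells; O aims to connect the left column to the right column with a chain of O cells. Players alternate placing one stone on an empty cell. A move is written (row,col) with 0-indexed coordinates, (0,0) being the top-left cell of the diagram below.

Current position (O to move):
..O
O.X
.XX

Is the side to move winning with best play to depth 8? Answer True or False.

p1 O@[..O/O.X/.XX]: (0,0)[O.O/O.X/.XX]+1* (0,1)[.OO/O.X/.XX]+1 (1,1)[..O/OOX/.XX]+1 (2,0)[..O/O.X/OXX]+1
p2 X@[O.O/O.X/.XX]: (0,1)[OXO/O.X/.XX]-1* (1,1)[O.O/OXX/.XX]-1 (2,0)[O.O/O.X/XXX]-1
p3 O@[OXO/O.X/.XX]: (1,1)[OXO/OOX/.XX]+1* (2,0)[OXO/O.X/OXX]-1
p4 X@[OXO/OOX/.XX] terminal -1; root [..O/O.X/.XX] d8

O winning at [..O/O.X/.XX]: True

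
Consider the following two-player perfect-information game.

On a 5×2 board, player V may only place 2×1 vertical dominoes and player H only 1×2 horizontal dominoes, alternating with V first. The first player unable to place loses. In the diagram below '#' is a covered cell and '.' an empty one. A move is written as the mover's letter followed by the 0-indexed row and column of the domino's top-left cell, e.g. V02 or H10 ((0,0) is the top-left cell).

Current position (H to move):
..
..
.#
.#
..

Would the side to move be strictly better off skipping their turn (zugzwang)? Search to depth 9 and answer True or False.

zugzwang(../../.#/.#/.., H) = False

p1 H@[../../.#/.#/..]: H00[##/../.#/.#/..]+1* H10[../##/.#/.#/..]+1 H40[../../.#/.#/##]-1
p2 V@[##/../.#/.#/..]: V10[##/#./##/.#/..]-1* V20[##/../##/##/..]-1 V30[##/../.#/##/#.]-1
p3 H@[##/#./##/.#/..]: H40[##/#./##/.#/##]+1*
p4 V@[##/#./##/.#/##] terminal -1; root [../../.#/.#/..] d9
suppose H passes — search the same position with V to move:
pass> p1 V@[../../.#/.#/..]: V00[#./#./.#/.#/..]+1* V01[.#/.#/.#/.#/..]+1 V10[../#./##/.#/..]+1 V20[../../##/##/..]-1 V30[../../.#/##/#.]-1
pass> p2 H@[#./#./.#/.#/..]: H40[#./#./.#/.#/##]-1*
pass> p3 V@[#./#./.#/.#/##]: V01[##/##/.#/.#/##]+1* V20[#./#./##/##/##]+1
pass> p4 H@[##/##/.#/.#/##] terminal -1; root [../../.#/.#/..] d9
for H: play +1, pass -1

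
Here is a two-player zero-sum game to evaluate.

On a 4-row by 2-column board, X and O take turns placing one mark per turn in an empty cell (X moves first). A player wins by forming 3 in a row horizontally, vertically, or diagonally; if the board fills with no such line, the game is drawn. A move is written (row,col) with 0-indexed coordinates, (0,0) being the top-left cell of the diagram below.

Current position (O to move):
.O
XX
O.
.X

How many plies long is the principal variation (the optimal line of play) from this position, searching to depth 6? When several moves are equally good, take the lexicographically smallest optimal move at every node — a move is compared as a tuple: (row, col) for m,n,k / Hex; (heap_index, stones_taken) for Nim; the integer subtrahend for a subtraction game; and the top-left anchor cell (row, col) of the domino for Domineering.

PV length from [.O/XX/O./.X]: 3 plies

p1 O@[.O/XX/O./.X]: (0,0)[OO/XX/O./.X]-1 (2,1)[.O/XX/OO/.X]+0* (3,0)[.O/XX/O./OX]-1
p2 X@[.O/XX/OO/.X]: (0,0)[XO/XX/OO/.X]+0* (3,0)[.O/XX/OO/XX]+0
p3 O@[XO/XX/OO/.X]: (3,0)[XO/XX/OO/OX]+0*
p4 X@[XO/XX/OO/OX] terminal +0; root [.O/XX/O./.X] d6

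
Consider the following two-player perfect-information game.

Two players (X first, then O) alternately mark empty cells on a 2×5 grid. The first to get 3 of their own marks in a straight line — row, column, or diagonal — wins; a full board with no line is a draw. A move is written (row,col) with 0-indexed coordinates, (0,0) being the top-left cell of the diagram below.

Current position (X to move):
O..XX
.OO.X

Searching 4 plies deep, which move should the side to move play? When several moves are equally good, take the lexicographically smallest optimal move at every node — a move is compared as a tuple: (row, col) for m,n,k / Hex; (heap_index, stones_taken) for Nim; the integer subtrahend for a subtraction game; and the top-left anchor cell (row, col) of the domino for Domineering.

ply 1, X at O..XX/.OO.X | (0,1)=-1→OX.XX/.OO.X; (0,2)=+1→O.XXX/.OO.X*; (1,0)=-1→O..XX/XOO.X; (1,3)=-1→O..XX/.OOXX
ply 2: O.XXX/.OO.X is terminal -1 (O); from O..XX/.OO.X depth 4

X's best at [O..XX/.OO.X]: (0,2)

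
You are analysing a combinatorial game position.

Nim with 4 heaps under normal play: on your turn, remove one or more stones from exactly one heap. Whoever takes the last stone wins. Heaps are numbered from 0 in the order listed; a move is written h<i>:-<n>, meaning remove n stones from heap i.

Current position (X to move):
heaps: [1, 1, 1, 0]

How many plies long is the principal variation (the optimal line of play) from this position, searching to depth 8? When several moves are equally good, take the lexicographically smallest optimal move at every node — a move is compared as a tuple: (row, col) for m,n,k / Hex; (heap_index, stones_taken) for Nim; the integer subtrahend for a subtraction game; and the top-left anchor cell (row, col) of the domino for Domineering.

ply 1, X at (1,1,1,0) | h0:-1=+1→(0,1,1,0)*; h1:-1=+1→(1,0,1,0); h2:-1=+1→(1,1,0,0)
ply 2, O at (0,1,1,0) | h1:-1=-1→(0,0,1,0)*; h2:-1=-1→(0,1,0,0)
ply 3, X at (0,0,1,0) | h2:-1=+1→(0,0,0,0)*
ply 4: (0,0,0,0) is terminal -1 (O); from (1,1,1,0) depth 8

PV length from [(1,1,1,0)]: 3 plies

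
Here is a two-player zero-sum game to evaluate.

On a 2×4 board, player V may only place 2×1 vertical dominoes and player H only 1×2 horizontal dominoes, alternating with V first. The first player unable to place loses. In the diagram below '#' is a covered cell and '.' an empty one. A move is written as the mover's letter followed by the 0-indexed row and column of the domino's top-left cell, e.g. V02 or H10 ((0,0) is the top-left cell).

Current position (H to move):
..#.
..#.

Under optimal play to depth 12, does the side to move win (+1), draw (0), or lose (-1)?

p1 H@[..#./..#.]: H00[###./..#.]+1* H10[..#./###.]+1
p2 V@[###./..#.]: V03[####/..##]-1*
p3 H@[####/..##]: H10[####/####]+1*
p4 V@[####/####] terminal -1; root [..#./..#.] d12

value(..#./..#., H) = +1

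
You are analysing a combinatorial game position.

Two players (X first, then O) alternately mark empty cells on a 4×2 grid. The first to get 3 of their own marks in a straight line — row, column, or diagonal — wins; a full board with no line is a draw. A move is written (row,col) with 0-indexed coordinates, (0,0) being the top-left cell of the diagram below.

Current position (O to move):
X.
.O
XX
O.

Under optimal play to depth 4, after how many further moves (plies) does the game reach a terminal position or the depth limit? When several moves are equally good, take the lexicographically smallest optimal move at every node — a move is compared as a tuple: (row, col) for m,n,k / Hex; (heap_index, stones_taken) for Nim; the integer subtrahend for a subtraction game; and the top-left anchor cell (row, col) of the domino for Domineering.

PV length from [X./.O/XX/O.]: 3 plies

[X./.O/XX/O.] O move#1: (0,1):-1/XO/.O/XX/O., (1,0):+0/X./OO/XX/O.*, (3,1):-1/X./.O/XX/OO
[X./OO/XX/O.] X move#2: (0,1):+0/XX/OO/XX/O.*, (3,1):+0/X./OO/XX/OX
[XX/OO/XX/O.] O move#3: (3,1):+0/XX/OO/XX/OO*
[XX/OO/XX/OO] end (terminal +0, X#4); searched X./.O/XX/O. to 4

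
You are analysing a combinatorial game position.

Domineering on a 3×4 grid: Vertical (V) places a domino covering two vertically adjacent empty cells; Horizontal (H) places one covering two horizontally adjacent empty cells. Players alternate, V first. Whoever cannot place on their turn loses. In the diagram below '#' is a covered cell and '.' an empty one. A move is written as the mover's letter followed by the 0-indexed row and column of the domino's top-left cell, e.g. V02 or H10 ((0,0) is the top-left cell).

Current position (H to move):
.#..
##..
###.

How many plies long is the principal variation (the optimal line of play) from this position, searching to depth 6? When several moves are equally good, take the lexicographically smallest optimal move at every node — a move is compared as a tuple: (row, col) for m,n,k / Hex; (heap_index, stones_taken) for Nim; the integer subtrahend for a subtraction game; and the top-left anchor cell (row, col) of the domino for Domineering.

[.#../##../###.] H move#1: H02:-1/.###/##../###., H12:+1/.#../####/###.*
[.#../####/###.] end (terminal -1, V#2); searched .#../##../###. to 6

PV length from [.#../##../###.]: 1 ply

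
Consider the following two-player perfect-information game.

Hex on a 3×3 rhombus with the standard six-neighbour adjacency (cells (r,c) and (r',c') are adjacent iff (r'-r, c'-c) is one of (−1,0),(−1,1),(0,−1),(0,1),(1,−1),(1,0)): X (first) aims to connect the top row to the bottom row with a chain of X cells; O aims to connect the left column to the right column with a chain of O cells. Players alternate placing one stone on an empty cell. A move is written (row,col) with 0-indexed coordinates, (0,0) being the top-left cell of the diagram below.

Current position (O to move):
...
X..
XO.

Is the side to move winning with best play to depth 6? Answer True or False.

[.../X../XO.] O move#1: (0,0):-1/O../X../XO.*, (0,1):-1/.O./X../XO., (0,2):-1/..O/X../XO., (1,1):-1/.../XO./XO., (1,2):-1/.../X.O/XO., (2,2):-1/.../X../XOO
[O../X../XO.] X move#2: (0,1):+1/OX./X../XO.*, (0,2):+1/O.X/X../XO., (1,1):+1/O../XX./XO., (1,2):+1/O../X.X/XO., (2,2):+1/O../X../XOX
[OX./X../XO.] end (terminal -1, O#3); searched .../X../XO. to 6

O winning at [.../X../XO.]: False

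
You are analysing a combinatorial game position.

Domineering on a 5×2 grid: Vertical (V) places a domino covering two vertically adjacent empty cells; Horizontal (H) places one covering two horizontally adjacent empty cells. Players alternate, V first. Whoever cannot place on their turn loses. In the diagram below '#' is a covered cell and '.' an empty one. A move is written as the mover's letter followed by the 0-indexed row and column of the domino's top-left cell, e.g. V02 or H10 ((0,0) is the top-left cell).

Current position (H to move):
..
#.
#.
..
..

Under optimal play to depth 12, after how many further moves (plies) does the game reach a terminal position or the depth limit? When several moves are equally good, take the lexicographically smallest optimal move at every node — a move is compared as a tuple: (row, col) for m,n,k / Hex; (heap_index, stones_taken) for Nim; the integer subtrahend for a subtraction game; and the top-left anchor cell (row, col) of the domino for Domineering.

[../#./#./../..] H move#1: H00:-1/##/#./#./../.., H30:+1/../#./#./##/..*, H40:+1/../#./#./../##
[../#./#./##/..] V move#2: V01:-1/.#/##/#./##/..*, V11:-1/../##/##/##/..
[.#/##/#./##/..] H move#3: H40:+1/.#/##/#./##/##*
[.#/##/#./##/##] end (terminal -1, V#4); searched ../#./#./../.. to 12

PV length from [../#./#./../..]: 3 plies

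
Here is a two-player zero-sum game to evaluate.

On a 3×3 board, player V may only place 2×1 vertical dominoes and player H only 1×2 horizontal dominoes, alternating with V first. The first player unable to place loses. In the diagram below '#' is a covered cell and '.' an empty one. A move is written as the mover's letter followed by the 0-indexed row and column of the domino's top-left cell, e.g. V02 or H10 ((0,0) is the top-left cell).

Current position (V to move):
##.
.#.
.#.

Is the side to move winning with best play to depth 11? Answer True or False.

V winning at [##./.#./.#.]: True

[##./.#./.#.] V move#1: V02:+1/###/.##/.#.*, V10:+1/##./##./##., V12:+1/##./.##/.##
[###/.##/.#.] end (terminal -1, H#2); searched ##./.#./.#. to 11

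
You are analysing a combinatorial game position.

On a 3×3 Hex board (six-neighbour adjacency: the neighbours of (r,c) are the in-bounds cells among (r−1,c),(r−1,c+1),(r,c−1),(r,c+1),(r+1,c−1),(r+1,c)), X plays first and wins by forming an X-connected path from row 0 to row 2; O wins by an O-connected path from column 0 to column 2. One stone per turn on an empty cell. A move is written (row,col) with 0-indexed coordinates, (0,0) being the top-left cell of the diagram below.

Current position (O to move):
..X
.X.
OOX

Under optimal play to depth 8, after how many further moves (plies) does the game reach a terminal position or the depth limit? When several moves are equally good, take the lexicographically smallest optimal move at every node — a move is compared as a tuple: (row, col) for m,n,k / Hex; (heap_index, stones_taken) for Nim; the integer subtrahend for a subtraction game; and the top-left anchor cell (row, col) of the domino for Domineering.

p1 O@[..X/.X./OOX]: (0,0)[O.X/.X./OOX]-1 (0,1)[.OX/.X./OOX]-1 (1,0)[..X/OX./OOX]-1 (1,2)[..X/.XO/OOX]+1*
p2 X@[..X/.XO/OOX] terminal -1; root [..X/.X./OOX] d8

PV length from [..X/.X./OOX]: 1 ply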